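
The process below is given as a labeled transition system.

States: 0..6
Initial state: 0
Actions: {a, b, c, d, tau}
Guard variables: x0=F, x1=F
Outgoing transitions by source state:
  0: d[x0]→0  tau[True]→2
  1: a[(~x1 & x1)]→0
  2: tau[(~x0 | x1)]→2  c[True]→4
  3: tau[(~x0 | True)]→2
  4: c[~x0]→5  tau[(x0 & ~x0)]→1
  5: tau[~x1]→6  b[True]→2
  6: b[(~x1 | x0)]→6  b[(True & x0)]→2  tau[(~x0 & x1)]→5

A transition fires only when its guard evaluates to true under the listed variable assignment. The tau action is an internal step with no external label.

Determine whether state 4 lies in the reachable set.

After dropping false guards: 8 live edges.
depth 0: {0}
depth 1: {2}  total {0,2}
depth 2: {4}  total {0,2,4}
depth 3: {5}  total {0,2,4,5}
depth 4: {6}  total {0,2,4,5,6}
Reach set: {0,2,4,5,6}
Path to 4: tau·c

Answer: REACHABLE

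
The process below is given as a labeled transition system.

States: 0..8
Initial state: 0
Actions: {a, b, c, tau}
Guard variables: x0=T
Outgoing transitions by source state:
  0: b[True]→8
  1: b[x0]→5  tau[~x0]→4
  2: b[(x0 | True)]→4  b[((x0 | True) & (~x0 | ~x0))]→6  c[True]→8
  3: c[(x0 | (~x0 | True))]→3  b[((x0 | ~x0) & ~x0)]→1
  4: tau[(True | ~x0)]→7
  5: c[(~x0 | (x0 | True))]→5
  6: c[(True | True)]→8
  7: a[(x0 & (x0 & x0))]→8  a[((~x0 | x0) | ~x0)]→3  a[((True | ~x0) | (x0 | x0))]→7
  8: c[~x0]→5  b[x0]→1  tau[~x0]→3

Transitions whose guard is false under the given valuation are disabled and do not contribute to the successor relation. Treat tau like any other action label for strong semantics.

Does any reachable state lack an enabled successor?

Answer: DEADLOCK-FREE

Working:
Reach set: {0,1,5,8}
  0: b→8  [1 exit(s)]
  1: b→5  [1 exit(s)]
  5: c→5  [1 exit(s)]
  8: b→1  [1 exit(s)]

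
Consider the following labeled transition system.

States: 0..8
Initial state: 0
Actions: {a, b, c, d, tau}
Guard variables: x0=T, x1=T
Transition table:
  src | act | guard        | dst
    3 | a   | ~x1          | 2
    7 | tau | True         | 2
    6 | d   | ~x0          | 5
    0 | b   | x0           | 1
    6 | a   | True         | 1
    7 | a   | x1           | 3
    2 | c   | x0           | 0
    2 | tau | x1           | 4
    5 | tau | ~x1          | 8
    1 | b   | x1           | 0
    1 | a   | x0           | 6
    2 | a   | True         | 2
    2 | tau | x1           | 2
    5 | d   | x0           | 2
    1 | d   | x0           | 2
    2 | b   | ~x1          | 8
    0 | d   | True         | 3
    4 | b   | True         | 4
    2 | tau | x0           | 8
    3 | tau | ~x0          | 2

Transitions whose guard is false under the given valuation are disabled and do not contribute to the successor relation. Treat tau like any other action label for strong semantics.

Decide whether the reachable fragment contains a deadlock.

Answer: DEADLOCK at state 3

Working:
R = {0,1,2,3,4,6,8}
  0: b→1  d→3  [2 exit(s)]
  1: a→6  b→0  d→2  [3 exit(s)]
  2: a→2  c→0  tau→2  tau→4  tau→8  [5 exit(s)]
  3: ∅  [STUCK]
  4: b→4  [1 exit(s)]
  6: a→1  [1 exit(s)]
  8: ∅  [STUCK]
trace reaching 3: d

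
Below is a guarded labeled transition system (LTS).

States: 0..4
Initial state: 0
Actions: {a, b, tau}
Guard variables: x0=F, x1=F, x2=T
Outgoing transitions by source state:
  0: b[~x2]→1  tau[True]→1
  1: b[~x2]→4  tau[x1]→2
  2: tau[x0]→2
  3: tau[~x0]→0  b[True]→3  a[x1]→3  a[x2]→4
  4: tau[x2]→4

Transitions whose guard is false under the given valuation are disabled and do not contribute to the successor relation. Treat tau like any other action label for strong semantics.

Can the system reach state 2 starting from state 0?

Answer: UNREACHABLE

Working:
Guard filter leaves 5 enabled edge(s).
L0 = {0}
L1 = {1}  now seen {0,1}
Reach set: {0,1}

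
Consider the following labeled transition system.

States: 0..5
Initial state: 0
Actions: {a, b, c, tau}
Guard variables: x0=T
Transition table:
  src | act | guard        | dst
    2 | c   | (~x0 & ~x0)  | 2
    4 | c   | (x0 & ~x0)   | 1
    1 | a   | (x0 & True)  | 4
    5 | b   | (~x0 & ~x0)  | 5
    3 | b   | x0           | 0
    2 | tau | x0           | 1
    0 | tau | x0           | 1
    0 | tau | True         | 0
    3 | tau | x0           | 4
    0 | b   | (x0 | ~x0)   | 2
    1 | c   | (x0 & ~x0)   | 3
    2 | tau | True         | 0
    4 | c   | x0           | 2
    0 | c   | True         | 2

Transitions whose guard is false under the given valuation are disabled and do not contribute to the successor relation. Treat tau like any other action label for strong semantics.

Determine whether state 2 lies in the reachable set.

Answer: REACHABLE

Analysis:
After dropping false guards: 10 live edges.
depth 0: {0}
depth 1: {1,2}  total {0,1,2}
depth 2: {4}  total {0,1,2,4}
R = {0,1,2,4}
witness 2: b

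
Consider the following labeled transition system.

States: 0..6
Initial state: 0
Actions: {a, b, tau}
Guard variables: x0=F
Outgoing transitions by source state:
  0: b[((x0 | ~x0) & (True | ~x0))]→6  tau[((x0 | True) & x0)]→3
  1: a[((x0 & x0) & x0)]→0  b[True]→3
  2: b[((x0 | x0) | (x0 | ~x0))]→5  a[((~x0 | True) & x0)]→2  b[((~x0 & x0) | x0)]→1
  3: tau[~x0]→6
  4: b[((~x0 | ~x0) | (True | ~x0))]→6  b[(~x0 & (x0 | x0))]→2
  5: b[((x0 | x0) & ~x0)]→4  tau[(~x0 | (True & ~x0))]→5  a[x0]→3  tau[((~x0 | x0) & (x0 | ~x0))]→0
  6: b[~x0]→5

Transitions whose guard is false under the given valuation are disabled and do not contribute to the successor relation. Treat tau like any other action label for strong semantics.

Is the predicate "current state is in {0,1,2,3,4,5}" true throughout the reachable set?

Allowed set {0,1,2,3,4,5}
R = {0,5,6}
  0: ✓
  5: ✓
  6: ✗ unsafe
reach 6 via b — violates

Answer: INVARIANT VIOLATED at state 6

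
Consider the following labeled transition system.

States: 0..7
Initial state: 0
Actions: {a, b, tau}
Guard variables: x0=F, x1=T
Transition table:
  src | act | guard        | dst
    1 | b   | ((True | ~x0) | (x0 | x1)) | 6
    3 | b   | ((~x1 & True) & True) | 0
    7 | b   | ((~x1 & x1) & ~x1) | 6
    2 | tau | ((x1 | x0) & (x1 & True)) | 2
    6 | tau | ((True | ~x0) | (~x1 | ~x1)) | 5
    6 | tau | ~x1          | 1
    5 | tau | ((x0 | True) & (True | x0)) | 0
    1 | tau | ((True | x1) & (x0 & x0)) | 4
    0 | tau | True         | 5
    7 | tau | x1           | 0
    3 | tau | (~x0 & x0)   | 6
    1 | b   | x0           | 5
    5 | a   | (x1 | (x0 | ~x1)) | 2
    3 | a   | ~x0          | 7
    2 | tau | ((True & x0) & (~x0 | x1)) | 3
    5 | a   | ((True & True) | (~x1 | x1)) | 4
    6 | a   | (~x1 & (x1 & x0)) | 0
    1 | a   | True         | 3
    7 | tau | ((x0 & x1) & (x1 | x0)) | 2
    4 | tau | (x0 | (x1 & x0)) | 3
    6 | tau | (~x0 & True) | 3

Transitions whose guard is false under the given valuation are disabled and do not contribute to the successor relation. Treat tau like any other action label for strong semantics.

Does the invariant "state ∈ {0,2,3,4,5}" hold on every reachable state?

Safe = {0,2,3,4,5}
Reach set: {0,2,4,5}
  0: ok
  2: ok
  4: ok
  5: ok

Answer: INVARIANT HOLDS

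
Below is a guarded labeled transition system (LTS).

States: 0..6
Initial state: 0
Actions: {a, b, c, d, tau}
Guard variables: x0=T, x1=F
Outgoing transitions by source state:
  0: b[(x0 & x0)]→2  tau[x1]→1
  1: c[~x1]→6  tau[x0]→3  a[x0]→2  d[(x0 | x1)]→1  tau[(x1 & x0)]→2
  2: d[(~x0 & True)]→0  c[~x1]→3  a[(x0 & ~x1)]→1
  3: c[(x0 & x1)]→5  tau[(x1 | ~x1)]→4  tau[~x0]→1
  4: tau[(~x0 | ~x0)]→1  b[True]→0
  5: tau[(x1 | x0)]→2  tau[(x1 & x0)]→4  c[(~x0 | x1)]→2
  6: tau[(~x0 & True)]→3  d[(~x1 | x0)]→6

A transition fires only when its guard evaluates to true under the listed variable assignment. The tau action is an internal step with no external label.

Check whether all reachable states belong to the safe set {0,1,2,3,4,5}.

Answer: INVARIANT VIOLATED at state 6

Analysis:
Safe = {0,1,2,3,4,5}
R = {0,1,2,3,4,6}
  0: safe
  1: safe
  2: safe
  3: safe
  4: safe
  6: outside
reach 6 via b·a·c — violates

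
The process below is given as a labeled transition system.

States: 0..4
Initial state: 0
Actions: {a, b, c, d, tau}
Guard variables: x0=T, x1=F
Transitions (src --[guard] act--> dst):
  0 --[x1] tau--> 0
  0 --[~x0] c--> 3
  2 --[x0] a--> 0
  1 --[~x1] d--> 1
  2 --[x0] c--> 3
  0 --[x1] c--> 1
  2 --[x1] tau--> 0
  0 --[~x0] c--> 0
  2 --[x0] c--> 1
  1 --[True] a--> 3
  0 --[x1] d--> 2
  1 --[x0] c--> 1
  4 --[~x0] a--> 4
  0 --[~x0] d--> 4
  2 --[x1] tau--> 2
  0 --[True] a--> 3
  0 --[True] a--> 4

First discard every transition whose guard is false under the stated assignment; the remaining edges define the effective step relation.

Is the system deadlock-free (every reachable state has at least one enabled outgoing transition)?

Answer: DEADLOCK at state 3

Trace:
Reach set: {0,3,4}
  0: a→3  a→4  [deg 2]
  3: ∅  [deadlock]
  4: ∅  [deadlock]
witness 3: a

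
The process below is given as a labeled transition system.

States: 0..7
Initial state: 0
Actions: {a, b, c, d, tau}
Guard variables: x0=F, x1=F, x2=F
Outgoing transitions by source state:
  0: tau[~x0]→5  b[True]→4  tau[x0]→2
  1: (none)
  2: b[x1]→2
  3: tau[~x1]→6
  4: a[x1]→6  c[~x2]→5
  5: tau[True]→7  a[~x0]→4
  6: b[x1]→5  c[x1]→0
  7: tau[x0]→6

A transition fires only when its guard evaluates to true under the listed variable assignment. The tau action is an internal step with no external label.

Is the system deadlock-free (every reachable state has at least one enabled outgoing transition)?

Reachable = {0,4,5,7}
  0: b→4  tau→5  [2 out]
  4: c→5  [1 out]
  5: a→4  tau→7  [2 out]
  7: ∅  [STUCK]
witness 7: tau·tau

Answer: DEADLOCK at state 7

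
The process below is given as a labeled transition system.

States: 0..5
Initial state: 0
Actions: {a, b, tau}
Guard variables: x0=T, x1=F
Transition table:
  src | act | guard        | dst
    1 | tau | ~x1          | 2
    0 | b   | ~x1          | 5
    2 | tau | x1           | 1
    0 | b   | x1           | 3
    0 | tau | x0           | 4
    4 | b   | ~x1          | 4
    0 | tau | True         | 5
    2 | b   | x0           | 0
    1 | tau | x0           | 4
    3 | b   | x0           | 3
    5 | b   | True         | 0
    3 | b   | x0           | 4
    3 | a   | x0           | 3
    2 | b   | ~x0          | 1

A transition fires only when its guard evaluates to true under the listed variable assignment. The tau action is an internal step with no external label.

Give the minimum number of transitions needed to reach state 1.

Layered search for 1:
  L0 = {0}
  L1 = {4,5}
1 never appears.

Answer: UNREACHABLE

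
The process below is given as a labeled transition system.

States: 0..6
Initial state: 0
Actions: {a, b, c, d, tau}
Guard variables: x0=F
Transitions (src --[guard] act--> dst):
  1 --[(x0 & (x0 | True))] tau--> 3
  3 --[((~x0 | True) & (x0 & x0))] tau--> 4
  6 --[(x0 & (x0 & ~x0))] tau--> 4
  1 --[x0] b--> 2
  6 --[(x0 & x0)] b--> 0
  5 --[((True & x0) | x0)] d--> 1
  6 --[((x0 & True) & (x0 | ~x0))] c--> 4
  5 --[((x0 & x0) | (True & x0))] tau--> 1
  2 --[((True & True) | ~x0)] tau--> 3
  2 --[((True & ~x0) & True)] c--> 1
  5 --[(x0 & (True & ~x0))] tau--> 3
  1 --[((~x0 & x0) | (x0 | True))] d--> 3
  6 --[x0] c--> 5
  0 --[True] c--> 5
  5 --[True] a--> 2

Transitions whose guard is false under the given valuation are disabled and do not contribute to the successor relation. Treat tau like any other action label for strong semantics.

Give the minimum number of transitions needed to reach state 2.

Answer: 2

Analysis:
BFS to 2:
  depth 0: {0}
  depth 1: {5}
  depth 2: {2}
depth(2)=2, e.g. c·a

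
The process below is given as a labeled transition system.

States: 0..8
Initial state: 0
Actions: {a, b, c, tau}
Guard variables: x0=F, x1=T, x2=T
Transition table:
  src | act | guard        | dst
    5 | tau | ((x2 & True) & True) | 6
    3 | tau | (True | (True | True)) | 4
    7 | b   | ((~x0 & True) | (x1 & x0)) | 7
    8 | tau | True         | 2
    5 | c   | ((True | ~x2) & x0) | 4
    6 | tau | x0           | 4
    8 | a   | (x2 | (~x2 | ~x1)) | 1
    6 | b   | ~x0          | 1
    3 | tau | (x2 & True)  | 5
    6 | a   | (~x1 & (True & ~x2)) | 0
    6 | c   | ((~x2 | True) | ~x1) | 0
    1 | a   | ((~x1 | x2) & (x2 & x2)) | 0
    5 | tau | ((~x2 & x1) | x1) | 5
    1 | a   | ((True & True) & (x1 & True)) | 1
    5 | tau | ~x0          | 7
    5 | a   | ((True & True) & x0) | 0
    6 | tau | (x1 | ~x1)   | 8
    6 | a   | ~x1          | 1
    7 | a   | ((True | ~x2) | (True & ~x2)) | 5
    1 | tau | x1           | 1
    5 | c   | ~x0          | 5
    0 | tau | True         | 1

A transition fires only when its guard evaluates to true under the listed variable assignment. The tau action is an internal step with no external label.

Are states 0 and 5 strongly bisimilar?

Answer: NOT BISIMILAR

Analysis:
Bisimulation quotient by refinement:
  π0 = {{0,1,2,3,4,5,6,7,8}}
  π1 = {{0,3},{1,8},{2,4},{5},{6},{7}}
  π2 = {{0},{1},{2,4},{3},{5},{6},{7},{8}}
stable after 3 split(s): 8 block(s)
class of 0: {0}; class of 5: {5}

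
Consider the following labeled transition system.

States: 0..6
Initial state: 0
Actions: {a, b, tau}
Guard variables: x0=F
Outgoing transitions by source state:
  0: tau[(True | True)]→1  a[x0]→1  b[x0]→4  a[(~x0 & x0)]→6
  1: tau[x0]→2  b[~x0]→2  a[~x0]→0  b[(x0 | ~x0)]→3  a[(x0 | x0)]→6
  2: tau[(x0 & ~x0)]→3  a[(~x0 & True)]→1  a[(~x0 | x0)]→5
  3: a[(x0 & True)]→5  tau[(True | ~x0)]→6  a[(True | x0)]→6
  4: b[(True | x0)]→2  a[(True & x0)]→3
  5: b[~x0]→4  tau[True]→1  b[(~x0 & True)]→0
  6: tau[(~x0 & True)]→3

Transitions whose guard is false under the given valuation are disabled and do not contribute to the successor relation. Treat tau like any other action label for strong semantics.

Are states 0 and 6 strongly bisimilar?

Answer: NOT BISIMILAR

Trace:
Compute ~ classes (split until stable):
  round 0: {{0,1,2,3,4,5,6}}
  round 1: {{0,6},{1},{2},{3},{4},{5}}
  round 2: {{0},{1},{2},{3},{4},{5},{6}}
7 equivalence class(es) (converged in 3)
[0]={0}  [6]={6}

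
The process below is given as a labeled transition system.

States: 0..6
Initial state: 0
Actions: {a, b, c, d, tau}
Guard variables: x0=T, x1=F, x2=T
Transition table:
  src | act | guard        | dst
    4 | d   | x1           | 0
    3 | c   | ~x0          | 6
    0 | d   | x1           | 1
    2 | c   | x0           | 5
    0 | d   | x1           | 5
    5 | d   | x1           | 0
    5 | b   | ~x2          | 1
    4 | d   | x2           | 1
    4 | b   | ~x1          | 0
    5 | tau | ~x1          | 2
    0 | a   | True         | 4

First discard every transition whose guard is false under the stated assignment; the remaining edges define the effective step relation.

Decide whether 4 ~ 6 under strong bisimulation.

Answer: NOT BISIMILAR

Trace:
Compute ~ classes (split until stable):
  π0 = {{0,1,2,3,4,5,6}}
  π1 = {{0},{1,3,6},{2},{4},{5}}
Fixed point at round 2; 5 class(es).
[4]={4}  [6]={1,3,6}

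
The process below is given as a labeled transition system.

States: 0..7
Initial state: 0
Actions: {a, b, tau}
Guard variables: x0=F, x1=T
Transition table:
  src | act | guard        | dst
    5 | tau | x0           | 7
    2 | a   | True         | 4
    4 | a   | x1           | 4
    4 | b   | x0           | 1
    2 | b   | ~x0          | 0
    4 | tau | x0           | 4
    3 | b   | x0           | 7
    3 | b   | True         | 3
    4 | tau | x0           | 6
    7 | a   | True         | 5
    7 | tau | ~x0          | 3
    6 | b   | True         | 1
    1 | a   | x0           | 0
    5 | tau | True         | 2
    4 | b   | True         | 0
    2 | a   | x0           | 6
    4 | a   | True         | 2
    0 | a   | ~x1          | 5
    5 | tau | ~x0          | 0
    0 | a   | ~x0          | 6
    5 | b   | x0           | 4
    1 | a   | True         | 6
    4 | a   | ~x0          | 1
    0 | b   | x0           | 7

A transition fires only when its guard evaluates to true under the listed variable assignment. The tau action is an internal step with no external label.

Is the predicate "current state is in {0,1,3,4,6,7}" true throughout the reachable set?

Answer: INVARIANT HOLDS

Trace:
Inv-set: {0,1,3,4,6,7}
R = {0,1,6}
  0: ok
  1: ok
  6: ok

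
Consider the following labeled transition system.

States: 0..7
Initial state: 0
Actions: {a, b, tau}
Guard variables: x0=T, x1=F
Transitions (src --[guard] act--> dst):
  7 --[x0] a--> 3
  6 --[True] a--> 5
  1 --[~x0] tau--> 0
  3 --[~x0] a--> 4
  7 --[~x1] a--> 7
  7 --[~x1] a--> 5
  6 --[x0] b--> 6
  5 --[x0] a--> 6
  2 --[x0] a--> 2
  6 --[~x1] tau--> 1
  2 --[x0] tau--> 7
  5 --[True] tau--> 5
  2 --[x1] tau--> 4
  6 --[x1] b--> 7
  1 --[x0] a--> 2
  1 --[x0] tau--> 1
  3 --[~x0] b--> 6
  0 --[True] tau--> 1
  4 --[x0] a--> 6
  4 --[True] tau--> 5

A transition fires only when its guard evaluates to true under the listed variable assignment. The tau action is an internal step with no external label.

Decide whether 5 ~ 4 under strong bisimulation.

Answer: BISIMILAR

Analysis:
Bisimulation quotient by refinement:
  round 0: {{0,1,2,3,4,5,6,7}}
  round 1: {{0},{1,2,4,5},{3},{6},{7}}
  round 2: {{0},{1},{2},{3},{4,5},{6},{7}}
stable after 3 split(s): 7 block(s)
class of 5: {4,5}; class of 4: {4,5}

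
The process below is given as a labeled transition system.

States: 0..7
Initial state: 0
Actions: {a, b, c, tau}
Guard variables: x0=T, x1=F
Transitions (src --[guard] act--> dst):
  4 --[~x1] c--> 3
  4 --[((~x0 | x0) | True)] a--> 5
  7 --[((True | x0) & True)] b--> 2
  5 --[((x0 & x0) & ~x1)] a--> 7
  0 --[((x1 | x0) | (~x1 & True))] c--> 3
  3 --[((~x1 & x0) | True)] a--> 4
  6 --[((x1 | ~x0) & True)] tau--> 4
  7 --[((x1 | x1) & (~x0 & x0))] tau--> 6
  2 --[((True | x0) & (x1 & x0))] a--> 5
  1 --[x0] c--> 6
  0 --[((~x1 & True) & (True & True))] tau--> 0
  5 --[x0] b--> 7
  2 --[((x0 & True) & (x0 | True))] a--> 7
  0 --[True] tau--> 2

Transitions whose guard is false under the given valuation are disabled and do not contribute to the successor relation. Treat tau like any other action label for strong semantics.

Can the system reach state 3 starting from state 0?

After dropping false guards: 11 live edges.
L0 = {0}
L1 = {2,3}  total {0,2,3}
L2 = {4,7}  total {0,2,3,4,7}
L3 = {5}  total {0,2,3,4,5,7}
Reachable = {0,2,3,4,5,7}
trace reaching 3: c

Answer: REACHABLE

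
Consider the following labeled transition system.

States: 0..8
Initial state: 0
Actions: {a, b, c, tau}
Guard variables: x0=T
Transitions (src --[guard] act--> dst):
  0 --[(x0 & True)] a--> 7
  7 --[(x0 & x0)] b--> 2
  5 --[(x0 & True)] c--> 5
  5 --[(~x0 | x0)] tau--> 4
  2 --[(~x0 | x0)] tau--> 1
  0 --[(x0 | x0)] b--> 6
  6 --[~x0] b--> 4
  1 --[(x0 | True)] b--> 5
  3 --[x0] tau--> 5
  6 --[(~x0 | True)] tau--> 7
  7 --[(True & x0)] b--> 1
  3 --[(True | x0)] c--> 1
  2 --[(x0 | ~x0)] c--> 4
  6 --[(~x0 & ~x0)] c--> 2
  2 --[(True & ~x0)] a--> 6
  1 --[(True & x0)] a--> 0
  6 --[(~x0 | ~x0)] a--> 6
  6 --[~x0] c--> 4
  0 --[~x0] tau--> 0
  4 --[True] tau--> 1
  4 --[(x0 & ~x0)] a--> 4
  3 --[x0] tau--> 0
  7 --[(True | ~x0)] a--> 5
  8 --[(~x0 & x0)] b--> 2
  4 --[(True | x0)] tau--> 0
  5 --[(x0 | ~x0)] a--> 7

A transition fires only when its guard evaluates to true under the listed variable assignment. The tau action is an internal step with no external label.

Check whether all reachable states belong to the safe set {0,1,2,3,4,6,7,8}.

Answer: INVARIANT VIOLATED at state 5

Working:
Allowed set {0,1,2,3,4,6,7,8}
R = {0,1,2,4,5,6,7}
  0: ok
  1: ok
  2: ok
  4: ok
  5: ✗ unsafe
  6: ok
  7: ok
counterexample path to 5: a·a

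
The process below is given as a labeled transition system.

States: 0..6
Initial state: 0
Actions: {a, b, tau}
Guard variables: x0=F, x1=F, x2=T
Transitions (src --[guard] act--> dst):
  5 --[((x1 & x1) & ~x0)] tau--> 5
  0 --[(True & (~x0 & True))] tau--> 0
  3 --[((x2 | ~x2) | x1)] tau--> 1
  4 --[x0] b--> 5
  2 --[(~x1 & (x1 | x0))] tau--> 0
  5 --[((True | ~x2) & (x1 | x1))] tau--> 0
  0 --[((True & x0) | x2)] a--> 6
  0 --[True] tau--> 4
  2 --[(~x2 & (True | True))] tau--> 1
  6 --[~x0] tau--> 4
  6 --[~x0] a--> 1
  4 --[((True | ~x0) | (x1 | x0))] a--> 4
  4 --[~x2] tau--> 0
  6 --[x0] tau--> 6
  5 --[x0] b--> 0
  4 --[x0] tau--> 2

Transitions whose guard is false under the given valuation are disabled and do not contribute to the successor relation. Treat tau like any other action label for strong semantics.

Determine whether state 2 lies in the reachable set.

7 transition(s) survive guard evaluation.
Layer 0: {0}
Layer 1: {4,6}  now seen {0,4,6}
Layer 2: {1}  now seen {0,1,4,6}
Reach set: {0,1,4,6}

Answer: UNREACHABLE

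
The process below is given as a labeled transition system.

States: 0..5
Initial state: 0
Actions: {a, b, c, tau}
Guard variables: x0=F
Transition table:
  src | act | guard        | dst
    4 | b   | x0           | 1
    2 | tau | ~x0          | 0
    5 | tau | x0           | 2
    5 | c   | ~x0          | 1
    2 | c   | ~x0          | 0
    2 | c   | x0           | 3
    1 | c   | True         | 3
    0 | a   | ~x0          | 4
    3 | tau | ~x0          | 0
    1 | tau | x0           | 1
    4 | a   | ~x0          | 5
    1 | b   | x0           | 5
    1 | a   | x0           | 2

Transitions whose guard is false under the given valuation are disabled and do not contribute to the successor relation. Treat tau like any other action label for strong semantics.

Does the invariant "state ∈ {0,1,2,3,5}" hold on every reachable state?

Answer: INVARIANT VIOLATED at state 4

Analysis:
Allowed set {0,1,2,3,5}
Reachable = {0,1,3,4,5}
  0: safe
  1: safe
  3: safe
  4: outside
  5: safe
witness against invariant: a → 4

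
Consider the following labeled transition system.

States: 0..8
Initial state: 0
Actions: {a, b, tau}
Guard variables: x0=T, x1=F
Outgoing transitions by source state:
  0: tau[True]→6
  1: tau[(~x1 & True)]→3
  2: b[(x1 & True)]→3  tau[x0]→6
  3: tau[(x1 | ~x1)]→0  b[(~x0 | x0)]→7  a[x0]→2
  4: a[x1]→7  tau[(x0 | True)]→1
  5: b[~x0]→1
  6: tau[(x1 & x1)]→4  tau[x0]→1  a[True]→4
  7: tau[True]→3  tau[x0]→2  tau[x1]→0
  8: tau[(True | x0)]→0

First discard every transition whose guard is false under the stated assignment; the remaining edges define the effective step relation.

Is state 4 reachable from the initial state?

Answer: REACHABLE

Working:
Guard filter leaves 12 enabled edge(s).
Layer 0: {0}
Layer 1: {6}  cumulative {0,6}
Layer 2: {1,4}  cumulative {0,1,4,6}
Layer 3: {3}  cumulative {0,1,3,4,6}
Layer 4: {2,7}  cumulative {0,1,2,3,4,6,7}
Reach set: {0,1,2,3,4,6,7}
witness 4: tau·a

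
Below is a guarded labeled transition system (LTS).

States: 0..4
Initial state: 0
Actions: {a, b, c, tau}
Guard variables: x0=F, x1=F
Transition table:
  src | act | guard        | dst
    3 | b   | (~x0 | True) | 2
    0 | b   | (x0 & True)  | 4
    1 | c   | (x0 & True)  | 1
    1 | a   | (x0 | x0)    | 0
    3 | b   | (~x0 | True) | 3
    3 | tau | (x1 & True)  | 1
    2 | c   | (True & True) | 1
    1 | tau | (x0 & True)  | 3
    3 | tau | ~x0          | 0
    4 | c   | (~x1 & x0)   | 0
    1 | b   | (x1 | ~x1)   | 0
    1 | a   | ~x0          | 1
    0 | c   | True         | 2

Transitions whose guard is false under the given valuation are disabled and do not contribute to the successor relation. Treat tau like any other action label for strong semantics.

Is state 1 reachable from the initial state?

Answer: REACHABLE

Working:
Guard filter leaves 7 enabled edge(s).
depth 0: {0}
depth 1: {2}  total {0,2}
depth 2: {1}  total {0,1,2}
Reachable = {0,1,2}
Path to 1: c·c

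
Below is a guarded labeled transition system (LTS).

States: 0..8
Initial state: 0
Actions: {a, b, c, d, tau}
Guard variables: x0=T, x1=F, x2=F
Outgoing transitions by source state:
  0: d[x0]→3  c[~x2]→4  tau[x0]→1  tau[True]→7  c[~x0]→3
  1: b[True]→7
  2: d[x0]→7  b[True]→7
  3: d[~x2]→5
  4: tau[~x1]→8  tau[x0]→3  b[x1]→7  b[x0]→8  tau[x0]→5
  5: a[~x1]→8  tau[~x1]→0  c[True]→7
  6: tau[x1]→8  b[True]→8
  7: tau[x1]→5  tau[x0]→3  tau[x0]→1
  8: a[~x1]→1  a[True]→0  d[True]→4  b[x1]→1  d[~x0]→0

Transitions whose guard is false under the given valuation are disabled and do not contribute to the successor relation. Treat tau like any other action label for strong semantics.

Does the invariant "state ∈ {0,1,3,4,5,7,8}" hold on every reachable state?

Answer: INVARIANT HOLDS

Working:
Inv-set: {0,1,3,4,5,7,8}
Reach set: {0,1,3,4,5,7,8}
  0: safe
  1: safe
  3: safe
  4: safe
  5: safe
  7: safe
  8: safe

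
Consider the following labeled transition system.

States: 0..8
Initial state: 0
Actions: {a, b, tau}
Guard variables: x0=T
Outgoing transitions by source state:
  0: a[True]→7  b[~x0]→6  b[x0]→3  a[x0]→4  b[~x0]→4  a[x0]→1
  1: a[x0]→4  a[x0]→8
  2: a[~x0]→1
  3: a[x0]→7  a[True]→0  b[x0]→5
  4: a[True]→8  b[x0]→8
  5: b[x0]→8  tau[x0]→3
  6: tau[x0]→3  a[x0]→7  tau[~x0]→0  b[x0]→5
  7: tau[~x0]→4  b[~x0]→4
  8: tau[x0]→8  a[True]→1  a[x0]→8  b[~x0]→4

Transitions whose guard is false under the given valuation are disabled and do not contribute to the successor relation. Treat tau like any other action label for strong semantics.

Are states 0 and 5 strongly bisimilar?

Answer: NOT BISIMILAR

Analysis:
Refine partition for ~:
  round 0: {{0,1,2,3,4,5,6,7,8}}
  round 1: {{0,3,4},{1},{2,7},{5},{6},{8}}
  round 2: {{0},{1},{2,7},{3},{4},{5},{6},{8}}
8 equivalence class(es) (converged in 3)
0∈{0}, 5∈{5}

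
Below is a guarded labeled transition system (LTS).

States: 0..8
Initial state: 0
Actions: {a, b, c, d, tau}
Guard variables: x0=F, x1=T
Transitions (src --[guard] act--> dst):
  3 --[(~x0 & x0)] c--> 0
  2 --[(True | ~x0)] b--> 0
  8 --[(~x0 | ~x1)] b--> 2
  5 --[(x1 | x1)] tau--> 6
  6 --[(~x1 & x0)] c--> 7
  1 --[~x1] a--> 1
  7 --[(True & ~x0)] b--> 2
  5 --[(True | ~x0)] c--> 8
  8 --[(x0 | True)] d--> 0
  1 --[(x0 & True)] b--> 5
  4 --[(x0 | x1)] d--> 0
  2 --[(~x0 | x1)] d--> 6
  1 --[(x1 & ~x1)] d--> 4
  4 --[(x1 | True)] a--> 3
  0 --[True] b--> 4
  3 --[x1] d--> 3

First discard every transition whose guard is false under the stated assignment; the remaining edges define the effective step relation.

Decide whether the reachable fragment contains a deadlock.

Answer: DEADLOCK-FREE

Trace:
Reachable = {0,3,4}
  0: b→4  [1 out]
  3: d→3  [1 out]
  4: a→3  d→0  [2 out]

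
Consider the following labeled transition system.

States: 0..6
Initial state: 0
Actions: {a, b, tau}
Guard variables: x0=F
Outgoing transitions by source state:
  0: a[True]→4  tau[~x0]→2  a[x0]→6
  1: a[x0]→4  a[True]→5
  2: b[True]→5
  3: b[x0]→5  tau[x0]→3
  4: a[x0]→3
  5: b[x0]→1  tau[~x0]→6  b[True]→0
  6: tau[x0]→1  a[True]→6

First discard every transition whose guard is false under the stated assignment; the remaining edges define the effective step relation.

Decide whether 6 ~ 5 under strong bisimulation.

Bisimulation quotient by refinement:
  π0 = {{0,1,2,3,4,5,6}}
  π1 = {{0},{1,6},{2},{3,4},{5}}
  π2 = {{0},{1},{2},{3,4},{5},{6}}
stable after 3 split(s): 6 block(s)
[6]={6}  [5]={5}

Answer: NOT BISIMILAR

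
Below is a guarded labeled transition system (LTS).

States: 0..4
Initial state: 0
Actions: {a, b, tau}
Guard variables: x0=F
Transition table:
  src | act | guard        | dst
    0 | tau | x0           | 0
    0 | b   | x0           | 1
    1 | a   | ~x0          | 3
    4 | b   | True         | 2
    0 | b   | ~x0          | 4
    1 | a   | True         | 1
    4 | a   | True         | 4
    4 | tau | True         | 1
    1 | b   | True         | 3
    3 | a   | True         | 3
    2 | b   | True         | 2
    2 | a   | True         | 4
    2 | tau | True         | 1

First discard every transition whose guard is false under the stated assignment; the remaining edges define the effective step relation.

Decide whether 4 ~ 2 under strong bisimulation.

Answer: BISIMILAR

Working:
Refine partition for ~:
  P[0] = {{0,1,2,3,4}}
  P[1] = {{0},{1},{2,4},{3}}
Fixed point at round 2; 4 class(es).
[4]={2,4}  [2]={2,4}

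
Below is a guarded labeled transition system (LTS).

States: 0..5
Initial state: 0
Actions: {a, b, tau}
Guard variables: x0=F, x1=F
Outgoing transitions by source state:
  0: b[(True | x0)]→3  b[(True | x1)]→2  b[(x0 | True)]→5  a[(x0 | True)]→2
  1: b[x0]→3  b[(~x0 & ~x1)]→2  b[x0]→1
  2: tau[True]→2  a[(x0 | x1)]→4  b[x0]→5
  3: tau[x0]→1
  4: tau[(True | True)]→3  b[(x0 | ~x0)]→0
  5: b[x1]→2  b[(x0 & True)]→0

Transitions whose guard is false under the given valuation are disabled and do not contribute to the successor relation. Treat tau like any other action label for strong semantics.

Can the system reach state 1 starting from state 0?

Answer: UNREACHABLE

Working:
After dropping false guards: 8 live edges.
Layer 0: {0}
Layer 1: {2,3,5}  now seen {0,2,3,5}
Reach set: {0,2,3,5}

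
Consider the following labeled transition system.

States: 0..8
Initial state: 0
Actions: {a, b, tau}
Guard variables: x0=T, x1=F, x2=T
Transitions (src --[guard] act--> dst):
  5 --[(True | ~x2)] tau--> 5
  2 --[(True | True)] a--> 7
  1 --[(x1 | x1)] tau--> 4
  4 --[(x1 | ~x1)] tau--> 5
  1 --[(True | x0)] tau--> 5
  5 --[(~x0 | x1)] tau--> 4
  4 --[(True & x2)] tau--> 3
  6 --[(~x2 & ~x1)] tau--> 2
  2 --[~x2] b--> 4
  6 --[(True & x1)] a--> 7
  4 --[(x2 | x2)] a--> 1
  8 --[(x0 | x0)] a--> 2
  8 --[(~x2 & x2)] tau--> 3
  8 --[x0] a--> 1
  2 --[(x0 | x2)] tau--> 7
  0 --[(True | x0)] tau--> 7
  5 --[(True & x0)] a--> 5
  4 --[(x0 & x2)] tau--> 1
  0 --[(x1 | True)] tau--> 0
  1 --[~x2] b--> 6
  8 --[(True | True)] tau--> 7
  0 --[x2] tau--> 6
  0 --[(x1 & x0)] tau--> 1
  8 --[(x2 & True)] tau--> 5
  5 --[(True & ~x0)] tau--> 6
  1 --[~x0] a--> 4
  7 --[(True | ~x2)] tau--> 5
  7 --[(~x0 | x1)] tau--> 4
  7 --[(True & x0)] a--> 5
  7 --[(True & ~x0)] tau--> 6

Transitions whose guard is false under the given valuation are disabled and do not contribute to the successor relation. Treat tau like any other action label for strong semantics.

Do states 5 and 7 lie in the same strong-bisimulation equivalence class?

Answer: BISIMILAR

Working:
Refine partition for ~:
  P[0] = {{0,1,2,3,4,5,6,7,8}}
  P[1] = {{0,1},{2,4,5,7,8},{3,6}}
  P[2] = {{0},{1},{2,5,7},{3,6},{4},{8}}
6 equivalence class(es) (converged in 3)
class of 5: {2,5,7}; class of 7: {2,5,7}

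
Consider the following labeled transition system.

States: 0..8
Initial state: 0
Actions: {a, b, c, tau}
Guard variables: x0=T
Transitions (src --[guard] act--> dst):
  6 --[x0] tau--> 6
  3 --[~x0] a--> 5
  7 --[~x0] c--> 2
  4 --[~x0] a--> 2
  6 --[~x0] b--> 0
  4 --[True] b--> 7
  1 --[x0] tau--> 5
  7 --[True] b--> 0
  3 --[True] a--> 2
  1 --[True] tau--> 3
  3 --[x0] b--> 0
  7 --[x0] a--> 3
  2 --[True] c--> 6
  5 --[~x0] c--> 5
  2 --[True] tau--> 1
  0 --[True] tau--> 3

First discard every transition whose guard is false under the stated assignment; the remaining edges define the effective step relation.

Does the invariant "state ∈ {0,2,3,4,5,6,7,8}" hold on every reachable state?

Answer: INVARIANT VIOLATED at state 1

Trace:
Safe = {0,2,3,4,5,6,7,8}
Reach set: {0,1,2,3,5,6}
  0: ✓
  1: ✗ unsafe
  2: ✓
  3: ✓
  5: ✓
  6: ✓
reach 1 via tau·a·tau — violates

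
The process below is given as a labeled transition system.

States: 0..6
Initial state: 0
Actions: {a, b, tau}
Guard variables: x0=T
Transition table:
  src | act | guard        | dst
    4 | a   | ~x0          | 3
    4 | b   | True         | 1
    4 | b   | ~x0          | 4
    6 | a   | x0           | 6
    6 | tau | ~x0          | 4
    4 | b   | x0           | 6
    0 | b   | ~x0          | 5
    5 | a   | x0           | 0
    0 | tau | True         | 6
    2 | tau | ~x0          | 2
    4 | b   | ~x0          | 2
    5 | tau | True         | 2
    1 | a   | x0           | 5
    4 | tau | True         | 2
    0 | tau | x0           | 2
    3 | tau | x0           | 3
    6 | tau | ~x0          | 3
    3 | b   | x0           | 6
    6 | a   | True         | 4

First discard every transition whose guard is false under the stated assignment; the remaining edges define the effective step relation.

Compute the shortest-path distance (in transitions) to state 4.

Breadth-first toward 4:
  L0 = {0}
  L1 = {2,6}
  L2 = {4}
first hit 4 at d=2 via tau·a

Answer: 2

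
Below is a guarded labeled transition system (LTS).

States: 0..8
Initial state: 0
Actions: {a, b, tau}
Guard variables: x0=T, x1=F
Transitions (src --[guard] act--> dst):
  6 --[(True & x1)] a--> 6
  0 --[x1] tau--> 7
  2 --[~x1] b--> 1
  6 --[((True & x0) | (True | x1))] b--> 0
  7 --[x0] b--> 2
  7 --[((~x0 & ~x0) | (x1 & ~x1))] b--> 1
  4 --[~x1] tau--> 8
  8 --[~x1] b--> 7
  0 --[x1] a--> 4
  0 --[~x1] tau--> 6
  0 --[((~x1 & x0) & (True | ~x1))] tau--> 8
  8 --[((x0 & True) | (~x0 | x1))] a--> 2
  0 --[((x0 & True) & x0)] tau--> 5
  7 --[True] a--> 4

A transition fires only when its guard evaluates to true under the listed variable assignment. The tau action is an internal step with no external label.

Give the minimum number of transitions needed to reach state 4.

Layered search for 4:
  Layer 0: {0}
  Layer 1: {5,6,8}
  Layer 2: {2,7}
  Layer 3: {1,4}
depth(4)=3, e.g. tau·b·a

Answer: 3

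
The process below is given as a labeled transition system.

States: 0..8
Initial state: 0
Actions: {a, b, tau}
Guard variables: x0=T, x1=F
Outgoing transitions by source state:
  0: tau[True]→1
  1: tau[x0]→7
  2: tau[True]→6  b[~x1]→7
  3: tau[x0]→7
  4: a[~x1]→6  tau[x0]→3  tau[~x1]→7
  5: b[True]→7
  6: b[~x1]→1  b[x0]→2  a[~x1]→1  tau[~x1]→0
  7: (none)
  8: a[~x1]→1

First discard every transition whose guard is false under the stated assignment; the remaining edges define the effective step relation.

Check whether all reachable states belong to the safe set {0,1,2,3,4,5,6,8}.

Answer: INVARIANT VIOLATED at state 7

Trace:
Inv-set: {0,1,2,3,4,5,6,8}
R = {0,1,7}
  0: ok
  1: ok
  7: outside
witness against invariant: tau·tau → 7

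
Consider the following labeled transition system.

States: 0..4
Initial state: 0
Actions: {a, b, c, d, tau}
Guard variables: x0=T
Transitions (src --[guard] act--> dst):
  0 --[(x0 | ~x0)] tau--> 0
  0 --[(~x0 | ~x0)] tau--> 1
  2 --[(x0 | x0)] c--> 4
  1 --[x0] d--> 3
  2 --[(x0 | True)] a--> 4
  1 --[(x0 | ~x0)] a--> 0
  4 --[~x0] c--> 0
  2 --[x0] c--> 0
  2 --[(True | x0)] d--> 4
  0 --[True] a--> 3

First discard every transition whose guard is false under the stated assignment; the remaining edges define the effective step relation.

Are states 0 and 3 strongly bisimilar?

Compute ~ classes (split until stable):
  π0 = {{0,1,2,3,4}}
  π1 = {{0},{1},{2},{3,4}}
stable after 2 split(s): 4 block(s)
0∈{0}, 3∈{3,4}

Answer: NOT BISIMILAR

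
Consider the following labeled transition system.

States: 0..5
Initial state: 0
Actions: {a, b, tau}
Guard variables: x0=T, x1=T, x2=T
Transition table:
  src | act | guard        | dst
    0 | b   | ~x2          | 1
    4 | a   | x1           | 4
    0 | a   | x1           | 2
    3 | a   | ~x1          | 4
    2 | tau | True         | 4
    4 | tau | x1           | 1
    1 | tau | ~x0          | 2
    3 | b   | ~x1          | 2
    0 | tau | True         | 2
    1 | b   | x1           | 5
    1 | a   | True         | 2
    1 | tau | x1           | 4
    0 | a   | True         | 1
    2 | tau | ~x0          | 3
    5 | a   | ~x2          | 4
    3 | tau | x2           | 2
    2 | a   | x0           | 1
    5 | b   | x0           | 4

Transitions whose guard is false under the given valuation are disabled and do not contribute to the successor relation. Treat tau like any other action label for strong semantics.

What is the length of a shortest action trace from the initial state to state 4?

Answer: 2

Trace:
Breadth-first toward 4:
  L0 = {0}
  L1 = {1,2}
  L2 = {4,5}
first hit 4 at d=2 via a·tau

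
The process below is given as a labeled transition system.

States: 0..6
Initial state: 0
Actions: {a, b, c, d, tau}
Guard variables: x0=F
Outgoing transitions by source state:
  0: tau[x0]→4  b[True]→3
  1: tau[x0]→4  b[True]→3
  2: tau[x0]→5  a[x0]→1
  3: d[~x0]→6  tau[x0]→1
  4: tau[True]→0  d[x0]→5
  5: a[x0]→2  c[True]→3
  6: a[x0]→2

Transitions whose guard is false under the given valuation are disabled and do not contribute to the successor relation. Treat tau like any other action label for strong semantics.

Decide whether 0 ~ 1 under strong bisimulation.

Bisimulation quotient by refinement:
  π0 = {{0,1,2,3,4,5,6}}
  π1 = {{0,1},{2,6},{3},{4},{5}}
5 equivalence class(es) (converged in 2)
[0]={0,1}  [1]={0,1}

Answer: BISIMILAR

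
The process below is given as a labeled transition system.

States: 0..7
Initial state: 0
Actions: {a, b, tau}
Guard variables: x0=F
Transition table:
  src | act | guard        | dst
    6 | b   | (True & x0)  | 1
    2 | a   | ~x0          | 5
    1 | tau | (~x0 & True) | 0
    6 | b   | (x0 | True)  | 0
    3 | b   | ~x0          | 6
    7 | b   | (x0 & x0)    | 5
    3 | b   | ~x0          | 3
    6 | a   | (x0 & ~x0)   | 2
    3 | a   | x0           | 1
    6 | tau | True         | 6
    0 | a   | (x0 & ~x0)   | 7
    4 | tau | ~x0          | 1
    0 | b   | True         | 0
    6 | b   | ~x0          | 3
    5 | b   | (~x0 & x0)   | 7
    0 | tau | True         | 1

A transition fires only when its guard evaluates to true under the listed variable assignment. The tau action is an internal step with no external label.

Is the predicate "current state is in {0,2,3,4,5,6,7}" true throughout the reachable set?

Answer: INVARIANT VIOLATED at state 1

Trace:
Safe = {0,2,3,4,5,6,7}
R = {0,1}
  0: ✓
  1: ✗ unsafe
reach 1 via tau — violates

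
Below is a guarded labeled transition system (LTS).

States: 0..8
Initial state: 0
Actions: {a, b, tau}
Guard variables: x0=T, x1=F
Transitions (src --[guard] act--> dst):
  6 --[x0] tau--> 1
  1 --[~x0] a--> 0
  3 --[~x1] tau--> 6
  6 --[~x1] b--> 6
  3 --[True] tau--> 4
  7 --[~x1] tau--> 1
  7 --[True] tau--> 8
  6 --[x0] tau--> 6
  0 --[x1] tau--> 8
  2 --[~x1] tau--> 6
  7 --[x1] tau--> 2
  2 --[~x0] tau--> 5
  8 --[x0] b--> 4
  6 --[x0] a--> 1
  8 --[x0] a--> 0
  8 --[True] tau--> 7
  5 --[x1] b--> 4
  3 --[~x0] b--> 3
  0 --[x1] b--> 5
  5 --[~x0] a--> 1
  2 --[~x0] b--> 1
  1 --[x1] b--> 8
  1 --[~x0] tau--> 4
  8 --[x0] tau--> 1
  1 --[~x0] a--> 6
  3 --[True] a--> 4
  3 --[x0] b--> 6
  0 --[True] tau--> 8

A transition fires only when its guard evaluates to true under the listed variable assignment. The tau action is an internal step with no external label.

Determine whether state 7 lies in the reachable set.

Answer: REACHABLE

Analysis:
16 transition(s) survive guard evaluation.
Layer 0: {0}
Layer 1: {8}  total {0,8}
Layer 2: {1,4,7}  total {0,1,4,7,8}
Reach set: {0,1,4,7,8}
witness 7: tau·tau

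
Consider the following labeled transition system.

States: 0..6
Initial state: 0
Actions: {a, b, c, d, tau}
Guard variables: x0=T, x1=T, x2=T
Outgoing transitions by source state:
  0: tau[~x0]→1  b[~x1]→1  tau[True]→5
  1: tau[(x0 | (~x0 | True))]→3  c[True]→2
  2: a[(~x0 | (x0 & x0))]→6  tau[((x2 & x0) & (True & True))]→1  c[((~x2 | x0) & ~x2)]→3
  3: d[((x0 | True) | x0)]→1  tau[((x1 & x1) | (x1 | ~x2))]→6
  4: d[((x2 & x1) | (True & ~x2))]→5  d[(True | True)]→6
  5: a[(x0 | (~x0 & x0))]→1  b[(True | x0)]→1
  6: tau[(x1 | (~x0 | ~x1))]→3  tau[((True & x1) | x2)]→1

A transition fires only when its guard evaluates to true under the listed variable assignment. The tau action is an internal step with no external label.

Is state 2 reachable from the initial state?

Guard filter leaves 13 enabled edge(s).
depth 0: {0}
depth 1: {5}  now seen {0,5}
depth 2: {1}  now seen {0,1,5}
depth 3: {2,3}  now seen {0,1,2,3,5}
depth 4: {6}  now seen {0,1,2,3,5,6}
Reach set: {0,1,2,3,5,6}
witness 2: tau·a·c

Answer: REACHABLE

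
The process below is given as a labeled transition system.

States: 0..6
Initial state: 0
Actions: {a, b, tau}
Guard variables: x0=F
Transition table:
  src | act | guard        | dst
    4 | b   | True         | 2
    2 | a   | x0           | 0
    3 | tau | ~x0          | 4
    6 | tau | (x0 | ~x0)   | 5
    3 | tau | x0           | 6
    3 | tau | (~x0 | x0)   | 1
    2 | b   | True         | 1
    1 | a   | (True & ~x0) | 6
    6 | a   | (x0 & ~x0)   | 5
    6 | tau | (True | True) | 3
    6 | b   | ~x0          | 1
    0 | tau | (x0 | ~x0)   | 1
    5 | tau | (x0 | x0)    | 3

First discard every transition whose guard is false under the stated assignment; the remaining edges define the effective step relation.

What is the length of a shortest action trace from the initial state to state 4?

Layered search for 4:
  Layer 0: {0}
  Layer 1: {1}
  Layer 2: {6}
  Layer 3: {3,5}
  Layer 4: {4}
4 enters at depth 4; path tau·a·tau·tau

Answer: 4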